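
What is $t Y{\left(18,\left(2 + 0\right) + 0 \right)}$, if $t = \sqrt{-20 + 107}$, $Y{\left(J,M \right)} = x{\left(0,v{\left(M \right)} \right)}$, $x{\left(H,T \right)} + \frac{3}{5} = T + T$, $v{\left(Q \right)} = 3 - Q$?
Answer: $\frac{7 \sqrt{87}}{5} \approx 13.058$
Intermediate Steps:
$x{\left(H,T \right)} = - \frac{3}{5} + 2 T$ ($x{\left(H,T \right)} = - \frac{3}{5} + \left(T + T\right) = - \frac{3}{5} + 2 T$)
$Y{\left(J,M \right)} = \frac{27}{5} - 2 M$ ($Y{\left(J,M \right)} = - \frac{3}{5} + 2 \left(3 - M\right) = - \frac{3}{5} - \left(-6 + 2 M\right) = \frac{27}{5} - 2 M$)
$t = \sqrt{87} \approx 9.3274$
$t Y{\left(18,\left(2 + 0\right) + 0 \right)} = \sqrt{87} \left(\frac{27}{5} - 2 \left(\left(2 + 0\right) + 0\right)\right) = \sqrt{87} \left(\frac{27}{5} - 2 \left(2 + 0\right)\right) = \sqrt{87} \left(\frac{27}{5} - 4\right) = \sqrt{87} \cdot \frac{7}{5} = \frac{7 \sqrt{87}}{5}$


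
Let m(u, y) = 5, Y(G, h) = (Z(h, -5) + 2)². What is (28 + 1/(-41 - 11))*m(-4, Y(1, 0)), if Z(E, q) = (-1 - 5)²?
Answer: 7275/52 ≈ 139.90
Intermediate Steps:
Z(E, q) = 36 (Z(E, q) = (-6)² = 36)
Y(G, h) = 1444 (Y(G, h) = (36 + 2)² = 38² = 1444)
(28 + 1/(-41 - 11))*m(-4, Y(1, 0)) = (28 + 1/(-41 - 11))*5 = (28 + 1/(-52))*5 = (28 - 1/52)*5 = (1455/52)*5 = 7275/52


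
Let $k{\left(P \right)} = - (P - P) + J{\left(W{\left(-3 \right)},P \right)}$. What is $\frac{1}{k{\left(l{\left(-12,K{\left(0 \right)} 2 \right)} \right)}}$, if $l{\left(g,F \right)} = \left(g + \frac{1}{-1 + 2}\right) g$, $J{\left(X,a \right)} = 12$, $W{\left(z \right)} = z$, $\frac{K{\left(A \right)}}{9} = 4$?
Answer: $\frac{1}{12} \approx 0.083333$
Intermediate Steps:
$K{\left(A \right)} = 36$ ($K{\left(A \right)} = 9 \cdot 4 = 36$)
$l{\left(g,F \right)} = g \left(1 + g\right)$ ($l{\left(g,F \right)} = \left(g + 1^{-1}\right) g = \left(g + 1\right) g = \left(1 + g\right) g = g \left(1 + g\right)$)
$k{\left(P \right)} = 12$ ($k{\left(P \right)} = - (P - P) + 12 = \left(-1\right) 0 + 12 = 0 + 12 = 12$)
$\frac{1}{k{\left(l{\left(-12,K{\left(0 \right)} 2 \right)} \right)}} = \frac{1}{12}$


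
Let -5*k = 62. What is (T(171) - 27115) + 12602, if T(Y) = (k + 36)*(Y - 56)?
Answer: -11799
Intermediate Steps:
k = -62/5 (k = -⅕*62 = -62/5 ≈ -12.400)
T(Y) = -6608/5 + 118*Y/5 (T(Y) = (-62/5 + 36)*(Y - 56) = 118*(-56 + Y)/5 = -6608/5 + 118*Y/5)
(T(171) - 27115) + 12602 = ((-6608/5 + (118/5)*171) - 27115) + 12602 = ((-6608/5 + 20178/5) - 27115) + 12602 = (2714 - 27115) + 12602 = -24401 + 12602 = -11799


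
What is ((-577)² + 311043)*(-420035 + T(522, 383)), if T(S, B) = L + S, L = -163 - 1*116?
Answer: -270334293824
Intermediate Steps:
L = -279 (L = -163 - 116 = -279)
T(S, B) = -279 + S
((-577)² + 311043)*(-420035 + T(522, 383)) = ((-577)² + 311043)*(-420035 + (-279 + 522)) = (332929 + 311043)*(-420035 + 243) = 643972*(-419792) = -270334293824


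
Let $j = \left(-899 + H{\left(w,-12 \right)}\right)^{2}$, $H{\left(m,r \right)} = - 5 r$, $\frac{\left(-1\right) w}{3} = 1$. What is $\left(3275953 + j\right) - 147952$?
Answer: $3831922$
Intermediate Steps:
$w = -3$ ($w = \left(-3\right) 1 = -3$)
$j = 703921$ ($j = \left(-899 - -60\right)^{2} = \left(-899 + 60\right)^{2} = \left(-839\right)^{2} = 703921$)
$\left(3275953 + j\right) - 147952 = \left(3275953 + 703921\right) - 147952 = 3979874 - 147952 = 3831922$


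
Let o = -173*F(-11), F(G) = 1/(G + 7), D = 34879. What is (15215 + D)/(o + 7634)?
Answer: 200376/30709 ≈ 6.5250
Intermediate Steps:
F(G) = 1/(7 + G)
o = 173/4 (o = -173/(7 - 11) = -173/(-4) = -173*(-1/4) = 173/4 ≈ 43.250)
(15215 + D)/(o + 7634) = (15215 + 34879)/(173/4 + 7634) = 50094/(30709/4) = 50094*(4/30709) = 200376/30709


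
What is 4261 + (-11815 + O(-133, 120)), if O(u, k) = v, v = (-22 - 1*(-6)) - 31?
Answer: -7601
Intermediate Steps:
v = -47 (v = (-22 + 6) - 31 = -16 - 31 = -47)
O(u, k) = -47
4261 + (-11815 + O(-133, 120)) = 4261 + (-11815 - 47) = 4261 - 11862 = -7601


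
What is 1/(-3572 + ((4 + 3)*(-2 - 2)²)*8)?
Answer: -1/2676 ≈ -0.00037369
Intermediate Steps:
1/(-3572 + ((4 + 3)*(-2 - 2)²)*8) = 1/(-3572 + (7*(-4)²)*8) = 1/(-3572 + (7*16)*8) = 1/(-3572 + 112*8) = 1/(-3572 + 896) = 1/(-2676) = -1/2676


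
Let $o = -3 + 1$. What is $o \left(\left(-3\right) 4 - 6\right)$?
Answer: $36$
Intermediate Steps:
$o = -2$
$o \left(\left(-3\right) 4 - 6\right) = - 2 \left(\left(-3\right) 4 - 6\right) = - 2 \left(-12 - 6\right) = \left(-2\right) \left(-18\right) = 36$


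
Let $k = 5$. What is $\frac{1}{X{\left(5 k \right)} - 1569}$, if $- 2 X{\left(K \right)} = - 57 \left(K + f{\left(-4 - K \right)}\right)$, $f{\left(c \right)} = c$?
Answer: $- \frac{1}{1683} \approx -0.00059418$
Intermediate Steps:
$X{\left(K \right)} = -114$ ($X{\left(K \right)} = - \frac{\left(-57\right) \left(K - \left(4 + K\right)\right)}{2} = - \frac{\left(-57\right) \left(-4\right)}{2} = \left(- \frac{1}{2}\right) 228 = -114$)
$\frac{1}{X{\left(5 k \right)} - 1569} = \frac{1}{-114 - 1569} = \frac{1}{-1683} = - \frac{1}{1683}$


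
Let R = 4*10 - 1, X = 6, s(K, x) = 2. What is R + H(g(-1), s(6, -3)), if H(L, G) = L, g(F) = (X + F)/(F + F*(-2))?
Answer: 44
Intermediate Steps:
g(F) = -(6 + F)/F (g(F) = (6 + F)/(F + F*(-2)) = (6 + F)/(F - 2*F) = (6 + F)/((-F)) = (6 + F)*(-1/F) = -(6 + F)/F)
R = 39 (R = 40 - 1 = 39)
R + H(g(-1), s(6, -3)) = 39 + (-6 - 1*(-1))/(-1) = 39 - (-6 + 1) = 39 - 1*(-5) = 39 + 5 = 44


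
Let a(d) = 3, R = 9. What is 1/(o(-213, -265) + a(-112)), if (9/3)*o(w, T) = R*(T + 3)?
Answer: -1/783 ≈ -0.0012771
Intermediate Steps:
o(w, T) = 9 + 3*T (o(w, T) = (9*(T + 3))/3 = (9*(3 + T))/3 = (27 + 9*T)/3 = 9 + 3*T)
1/(o(-213, -265) + a(-112)) = 1/((9 + 3*(-265)) + 3) = 1/((9 - 795) + 3) = 1/(-786 + 3) = 1/(-783) = -1/783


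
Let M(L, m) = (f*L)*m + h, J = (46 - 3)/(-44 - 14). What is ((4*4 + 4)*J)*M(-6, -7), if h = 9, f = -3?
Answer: 50310/29 ≈ 1734.8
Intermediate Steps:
J = -43/58 (J = 43/(-58) = 43*(-1/58) = -43/58 ≈ -0.74138)
M(L, m) = 9 - 3*L*m (M(L, m) = (-3*L)*m + 9 = -3*L*m + 9 = 9 - 3*L*m)
((4*4 + 4)*J)*M(-6, -7) = ((4*4 + 4)*(-43/58))*(9 - 3*(-6)*(-7)) = ((16 + 4)*(-43/58))*(9 - 126) = (20*(-43/58))*(-117) = -430/29*(-117) = 50310/29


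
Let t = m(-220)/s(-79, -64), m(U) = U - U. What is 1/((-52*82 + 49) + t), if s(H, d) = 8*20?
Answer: -1/4215 ≈ -0.00023725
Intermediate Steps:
s(H, d) = 160
m(U) = 0
t = 0 (t = 0/160 = 0*(1/160) = 0)
1/((-52*82 + 49) + t) = 1/((-52*82 + 49) + 0) = 1/((-4264 + 49) + 0) = 1/(-4215 + 0) = 1/(-4215) = -1/4215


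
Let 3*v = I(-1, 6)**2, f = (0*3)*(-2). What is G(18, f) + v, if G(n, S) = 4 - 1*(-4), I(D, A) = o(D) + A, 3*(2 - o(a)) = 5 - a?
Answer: 20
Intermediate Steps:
o(a) = 1/3 + a/3 (o(a) = 2 - (5 - a)/3 = 2 + (-5/3 + a/3) = 1/3 + a/3)
I(D, A) = 1/3 + A + D/3 (I(D, A) = (1/3 + D/3) + A = 1/3 + A + D/3)
f = 0 (f = 0*(-2) = 0)
G(n, S) = 8 (G(n, S) = 4 + 4 = 8)
v = 12 (v = (1/3 + 6 + (1/3)*(-1))**2/3 = (1/3 + 6 - 1/3)**2/3 = (1/3)*6**2 = (1/3)*36 = 12)
G(18, f) + v = 8 + 12 = 20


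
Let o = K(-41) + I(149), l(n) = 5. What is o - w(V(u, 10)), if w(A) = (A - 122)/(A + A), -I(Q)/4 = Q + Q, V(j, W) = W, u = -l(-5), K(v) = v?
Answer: -6137/5 ≈ -1227.4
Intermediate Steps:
u = -5 (u = -1*5 = -5)
I(Q) = -8*Q (I(Q) = -4*(Q + Q) = -8*Q)
o = -1233 (o = -41 - 8*149 = -41 - 1192 = -1233)
w(A) = (-122 + A)/(2*A) (w(A) = (-122 + A)/((2*A)) = (-122 + A)*(1/(2*A)) = (-122 + A)/(2*A))
o - w(V(u, 10)) = -1233 - (-122 + 10)/(2*10) = -1233 - (-112)/(2*10) = -1233 - 1*(-28/5) = -1233 + 28/5 = -6137/5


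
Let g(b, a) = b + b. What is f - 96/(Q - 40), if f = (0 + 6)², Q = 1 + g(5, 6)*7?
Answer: 1020/31 ≈ 32.903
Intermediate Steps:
g(b, a) = 2*b
Q = 71 (Q = 1 + (2*5)*7 = 1 + 10*7 = 1 + 70 = 71)
f = 36 (f = 6² = 36)
f - 96/(Q - 40) = 36 - 96/(71 - 40) = 36 - 96/31 = 1020/31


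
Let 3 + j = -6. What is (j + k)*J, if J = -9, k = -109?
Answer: 1062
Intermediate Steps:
j = -9 (j = -3 - 6 = -9)
(j + k)*J = (-9 - 109)*(-9) = -118*(-9) = 1062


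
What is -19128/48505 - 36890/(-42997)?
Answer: 31190414/67276435 ≈ 0.46362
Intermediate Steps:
-19128/48505 - 36890/(-42997) = -19128*1/48505 - 36890*(-1/42997) = -19128/48505 + 1190/1387 = 31190414/67276435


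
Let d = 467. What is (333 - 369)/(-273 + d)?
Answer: -18/97 ≈ -0.18557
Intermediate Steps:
(333 - 369)/(-273 + d) = (333 - 369)/(-273 + 467) = -36/194 = -36*1/194 = -18/97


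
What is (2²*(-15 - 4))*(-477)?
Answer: 36252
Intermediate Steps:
(2²*(-15 - 4))*(-477) = (4*(-19))*(-477) = -76*(-477) = 36252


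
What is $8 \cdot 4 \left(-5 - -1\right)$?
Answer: $-128$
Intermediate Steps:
$8 \cdot 4 \left(-5 - -1\right) = 32 \left(-5 + 1\right) = 32 \left(-4\right) = -128$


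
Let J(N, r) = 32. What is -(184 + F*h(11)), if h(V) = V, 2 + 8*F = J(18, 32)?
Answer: -901/4 ≈ -225.25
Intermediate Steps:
F = 15/4 (F = -1/4 + (1/8)*32 = -1/4 + 4 = 15/4 ≈ 3.7500)
-(184 + F*h(11)) = -(184 + (15/4)*11) = -(184 + 165/4) = -1*901/4 = -901/4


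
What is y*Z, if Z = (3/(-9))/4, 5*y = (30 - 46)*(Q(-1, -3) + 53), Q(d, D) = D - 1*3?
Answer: 188/15 ≈ 12.533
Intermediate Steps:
Q(d, D) = -3 + D (Q(d, D) = D - 3 = -3 + D)
y = -752/5 (y = ((30 - 46)*((-3 - 3) + 53))/5 = (-16*(-6 + 53))/5 = (-16*47)/5 = (1/5)*(-752) = -752/5 ≈ -150.40)
Z = -1/12 (Z = (3*(-1/9))*(1/4) = -1/3*1/4 = -1/12 ≈ -0.083333)
y*Z = -752/5*(-1/12) = 188/15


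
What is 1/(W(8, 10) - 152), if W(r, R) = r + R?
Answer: -1/134 ≈ -0.0074627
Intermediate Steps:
W(r, R) = R + r
1/(W(8, 10) - 152) = 1/((10 + 8) - 152) = 1/(18 - 152) = 1/(-134) = -1/134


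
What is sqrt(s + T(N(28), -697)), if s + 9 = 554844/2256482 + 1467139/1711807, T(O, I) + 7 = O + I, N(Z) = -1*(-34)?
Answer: 6*I*sqrt(70238396592273898506312415)/1931330841487 ≈ 26.036*I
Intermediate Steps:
N(Z) = 34
T(O, I) = -7 + I + O (T(O, I) = -7 + (O + I) = -7 + (I + O) = -7 + I + O)
s = -15251798279330/1931330841487 (s = -9 + (554844/2256482 + 1467139/1711807) = -9 + (554844*(1/2256482) + 1467139*(1/1711807)) = -9 + (277422/1128241 + 1467139/1711807) = -9 + 2130179294053/1931330841487 = -15251798279330/1931330841487 ≈ -7.8970)
sqrt(s + T(N(28), -697)) = sqrt(-15251798279330/1931330841487 + (-7 - 697 + 34)) = sqrt(-15251798279330/1931330841487 - 670) = sqrt(-1309243462075620/1931330841487) = 6*I*sqrt(70238396592273898506312415)/1931330841487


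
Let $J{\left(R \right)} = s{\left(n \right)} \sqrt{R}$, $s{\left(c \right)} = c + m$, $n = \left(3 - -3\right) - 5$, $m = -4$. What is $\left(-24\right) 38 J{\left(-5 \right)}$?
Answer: $2736 i \sqrt{5} \approx 6117.9 i$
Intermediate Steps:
$n = 1$ ($n = \left(3 + 3\right) - 5 = 6 - 5 = 1$)
$s{\left(c \right)} = -4 + c$ ($s{\left(c \right)} = c - 4 = -4 + c$)
$J{\left(R \right)} = - 3 \sqrt{R}$ ($J{\left(R \right)} = \left(-4 + 1\right) \sqrt{R} = - 3 \sqrt{R}$)
$\left(-24\right) 38 J{\left(-5 \right)} = \left(-24\right) 38 \left(- 3 \sqrt{-5}\right) = - 912 \left(- 3 i \sqrt{5}\right) = 2736 i \sqrt{5}$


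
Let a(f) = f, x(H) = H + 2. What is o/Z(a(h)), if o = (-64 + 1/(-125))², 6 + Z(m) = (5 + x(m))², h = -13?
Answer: 21338667/156250 ≈ 136.57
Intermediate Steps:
x(H) = 2 + H
Z(m) = -6 + (7 + m)² (Z(m) = -6 + (5 + (2 + m))² = -6 + (7 + m)²)
o = 64016001/15625 (o = (-64 - 1/125)² = (-8001/125)² = 64016001/15625 ≈ 4097.0)
o/Z(a(h)) = 64016001/(15625*(-6 + (7 - 13)²)) = 64016001/(15625*(-6 + (-6)²)) = 64016001/(15625*(-6 + 36)) = (64016001/15625)/30 = (64016001/15625)*(1/30) = 21338667/156250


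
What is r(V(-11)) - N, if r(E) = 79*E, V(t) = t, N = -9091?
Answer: 8222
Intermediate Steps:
r(V(-11)) - N = 79*(-11) - 1*(-9091) = -869 + 9091 = 8222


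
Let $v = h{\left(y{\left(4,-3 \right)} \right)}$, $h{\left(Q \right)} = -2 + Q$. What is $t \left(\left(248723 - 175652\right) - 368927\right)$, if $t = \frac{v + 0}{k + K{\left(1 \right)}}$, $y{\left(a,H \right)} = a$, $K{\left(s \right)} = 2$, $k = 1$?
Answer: $- \frac{591712}{3} \approx -1.9724 \cdot 10^{5}$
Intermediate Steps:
$v = 2$ ($v = -2 + 4 = 2$)
$t = \frac{2}{3}$ ($t = \frac{2 + 0}{1 + 2} = \frac{2}{3} \approx 0.66667$)
$t \left(\left(248723 - 175652\right) - 368927\right) = \frac{2 \left(\left(248723 - 175652\right) - 368927\right)}{3} = \frac{2 \left(73071 - 368927\right)}{3} = \frac{2}{3} \left(-295856\right) = - \frac{591712}{3}$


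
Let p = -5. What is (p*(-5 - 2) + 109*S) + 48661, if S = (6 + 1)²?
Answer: 54037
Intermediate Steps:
S = 49 (S = 7² = 49)
(p*(-5 - 2) + 109*S) + 48661 = (-5*(-5 - 2) + 109*49) + 48661 = (-5*(-7) + 5341) + 48661 = (35 + 5341) + 48661 = 5376 + 48661 = 54037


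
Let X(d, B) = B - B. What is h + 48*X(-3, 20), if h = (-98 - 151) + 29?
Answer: -220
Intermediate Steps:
X(d, B) = 0
h = -220 (h = -249 + 29 = -220)
h + 48*X(-3, 20) = -220 + 48*0 = -220 + 0 = -220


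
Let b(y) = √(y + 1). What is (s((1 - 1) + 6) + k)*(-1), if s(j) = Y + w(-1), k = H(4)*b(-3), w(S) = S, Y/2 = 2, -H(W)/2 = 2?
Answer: -3 + 4*I*√2 ≈ -3.0 + 5.6569*I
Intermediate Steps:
b(y) = √(1 + y)
H(W) = -4 (H(W) = -2*2 = -4)
Y = 4 (Y = 2*2 = 4)
k = -4*I*√2 (k = -4*√(1 - 3) = -4*I*√2 ≈ -5.6569*I)
s(j) = 3 (s(j) = 4 - 1 = 3)
(s((1 - 1) + 6) + k)*(-1) = (3 - 4*I*√2)*(-1) = -3 + 4*I*√2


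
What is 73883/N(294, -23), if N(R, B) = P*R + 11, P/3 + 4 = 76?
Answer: 73883/63515 ≈ 1.1632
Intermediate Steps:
P = 216 (P = -12 + 3*76 = -12 + 228 = 216)
N(R, B) = 11 + 216*R (N(R, B) = 216*R + 11 = 11 + 216*R)
73883/N(294, -23) = 73883/(11 + 216*294) = 73883/(11 + 63504) = 73883/63515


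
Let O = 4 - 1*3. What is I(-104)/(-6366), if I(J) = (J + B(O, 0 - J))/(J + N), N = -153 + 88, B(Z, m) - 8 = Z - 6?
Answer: -101/1075854 ≈ -9.3879e-5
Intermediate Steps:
O = 1 (O = 4 - 3 = 1)
B(Z, m) = 2 + Z (B(Z, m) = 8 + (Z - 6) = 8 + (-6 + Z) = 2 + Z)
N = -65
I(J) = (3 + J)/(-65 + J) (I(J) = (J + (2 + 1))/(J - 65) = (J + 3)/(-65 + J) = (3 + J)/(-65 + J))
I(-104)/(-6366) = ((3 - 104)/(-65 - 104))/(-6366) = (-101/(-169))*(-1/6366) = -1/169*(-101)*(-1/6366) = (101/169)*(-1/6366) = -101/1075854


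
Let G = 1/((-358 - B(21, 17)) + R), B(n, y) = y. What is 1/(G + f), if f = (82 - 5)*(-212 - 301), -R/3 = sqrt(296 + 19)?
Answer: -5442843165/214997762673541 - 9*sqrt(35)/214997762673541 ≈ -2.5316e-5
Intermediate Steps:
R = -9*sqrt(35) (R = -3*sqrt(296 + 19) = -9*sqrt(35) ≈ -53.245)
f = -39501 (f = 77*(-513) = -39501)
G = 1/(-375 - 9*sqrt(35)) (G = 1/((-358 - 1*17) - 9*sqrt(35)) = 1/((-358 - 17) - 9*sqrt(35)) = 1/(-375 - 9*sqrt(35)) ≈ -0.0023351)
1/(G + f) = 1/((-25/9186 + sqrt(35)/15310) - 39501) = 1/(-362856211/9186 + sqrt(35)/15310)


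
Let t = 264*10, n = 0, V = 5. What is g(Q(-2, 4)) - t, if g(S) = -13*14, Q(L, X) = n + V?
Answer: -2822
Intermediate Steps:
Q(L, X) = 5 (Q(L, X) = 0 + 5 = 5)
g(S) = -182
t = 2640
g(Q(-2, 4)) - t = -182 - 1*2640 = -182 - 2640 = -2822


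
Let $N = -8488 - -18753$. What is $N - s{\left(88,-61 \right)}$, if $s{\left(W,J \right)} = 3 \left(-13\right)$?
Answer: $10304$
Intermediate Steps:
$s{\left(W,J \right)} = -39$
$N = 10265$ ($N = -8488 + 18753 = 10265$)
$N - s{\left(88,-61 \right)} = 10265 - -39 = 10265 + 39 = 10304$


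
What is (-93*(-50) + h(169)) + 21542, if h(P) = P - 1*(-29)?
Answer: 26390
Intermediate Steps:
h(P) = 29 + P (h(P) = P + 29 = 29 + P)
(-93*(-50) + h(169)) + 21542 = (-93*(-50) + (29 + 169)) + 21542 = (4650 + 198) + 21542 = 4848 + 21542 = 26390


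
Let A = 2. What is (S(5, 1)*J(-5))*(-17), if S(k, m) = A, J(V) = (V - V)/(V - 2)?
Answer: 0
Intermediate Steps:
J(V) = 0 (J(V) = 0/(-2 + V) = 0)
S(k, m) = 2
(S(5, 1)*J(-5))*(-17) = (2*0)*(-17) = 0*(-17) = 0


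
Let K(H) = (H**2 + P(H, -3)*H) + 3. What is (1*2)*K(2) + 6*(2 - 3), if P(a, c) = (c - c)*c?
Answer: 8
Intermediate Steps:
P(a, c) = 0 (P(a, c) = 0*c = 0)
K(H) = 3 + H**2 (K(H) = (H**2 + 0*H) + 3 = (H**2 + 0) + 3 = H**2 + 3 = 3 + H**2)
(1*2)*K(2) + 6*(2 - 3) = (1*2)*(3 + 2**2) + 6*(2 - 3) = 2*(3 + 4) + 6*(-1) = 2*7 - 6 = 14 - 6 = 8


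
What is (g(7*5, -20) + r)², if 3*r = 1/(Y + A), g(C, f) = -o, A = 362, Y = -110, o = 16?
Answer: 146289025/571536 ≈ 255.96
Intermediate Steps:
g(C, f) = -16 (g(C, f) = -1*16 = -16)
r = 1/756 (r = 1/(3*(-110 + 362)) = (⅓)/252 = (⅓)*(1/252) = 1/756 ≈ 0.0013228)
(g(7*5, -20) + r)² = (-16 + 1/756)² = (-12095/756)² = 146289025/571536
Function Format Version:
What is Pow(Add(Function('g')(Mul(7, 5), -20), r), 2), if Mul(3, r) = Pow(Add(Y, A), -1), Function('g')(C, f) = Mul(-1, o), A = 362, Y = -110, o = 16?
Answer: Rational(146289025, 571536) ≈ 255.96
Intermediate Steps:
Function('g')(C, f) = -16 (Function('g')(C, f) = Mul(-1, 16) = -16)
r = Rational(1, 756) (r = Mul(Rational(1, 3), Pow(Add(-110, 362), -1)) = Mul(Rational(1, 3), Pow(252, -1)) = Mul(Rational(1, 3), Rational(1, 252)) = Rational(1, 756) ≈ 0.0013228)
Pow(Add(Function('g')(Mul(7, 5), -20), r), 2) = Pow(Add(-16, Rational(1, 756)), 2) = Pow(Rational(-12095, 756), 2) = Rational(146289025, 571536)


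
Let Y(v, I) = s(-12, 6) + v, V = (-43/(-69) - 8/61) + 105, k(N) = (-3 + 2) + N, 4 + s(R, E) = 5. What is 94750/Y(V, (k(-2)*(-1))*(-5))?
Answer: 15952110/17929 ≈ 889.74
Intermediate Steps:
s(R, E) = 1 (s(R, E) = -4 + 5 = 1)
k(N) = -1 + N
V = 444016/4209 (V = (-43*(-1/69) - 8*1/61) + 105 = (43/69 - 8/61) + 105 = 2071/4209 + 105 = 444016/4209 ≈ 105.49)
Y(v, I) = 1 + v
94750/Y(V, (k(-2)*(-1))*(-5)) = 94750/(1 + 444016/4209) = 94750/(448225/4209) = 94750*(4209/448225) = 15952110/17929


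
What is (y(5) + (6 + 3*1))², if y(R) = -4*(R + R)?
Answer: 961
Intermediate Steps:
y(R) = -8*R
(y(5) + (6 + 3*1))² = (-8*5 + (6 + 3*1))² = (-40 + (6 + 3))² = (-40 + 9)² = (-31)² = 961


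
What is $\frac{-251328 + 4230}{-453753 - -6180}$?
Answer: $\frac{82366}{149191} \approx 0.55208$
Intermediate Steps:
$\frac{-251328 + 4230}{-453753 - -6180} = - \frac{247098}{-453753 + \left(-64 + 6244\right)} = - \frac{247098}{-453753 + 6180} = - \frac{247098}{-447573} = \left(-247098\right) \left(- \frac{1}{447573}\right) = \frac{82366}{149191}$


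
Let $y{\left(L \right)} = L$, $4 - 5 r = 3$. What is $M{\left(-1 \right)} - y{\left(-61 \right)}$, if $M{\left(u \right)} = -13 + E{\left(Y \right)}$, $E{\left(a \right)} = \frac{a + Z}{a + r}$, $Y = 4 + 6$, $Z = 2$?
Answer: $\frac{836}{17} \approx 49.176$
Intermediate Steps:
$r = \frac{1}{5}$ ($r = \frac{4}{5} - \frac{3}{5} = \frac{1}{5} \approx 0.2$)
$Y = 10$
$E{\left(a \right)} = \frac{2 + a}{\frac{1}{5} + a}$ ($E{\left(a \right)} = \frac{a + 2}{a + \frac{1}{5}} = \frac{2 + a}{\frac{1}{5} + a}$)
$M{\left(u \right)} = - \frac{201}{17}$ ($M{\left(u \right)} = -13 + \frac{5 \left(2 + 10\right)}{1 + 5 \cdot 10} = -13 + 5 \frac{1}{1 + 50} \cdot 12 = -13 + 5 \cdot \frac{1}{51} \cdot 12 = -13 + \frac{20}{17} = - \frac{201}{17}$)
$M{\left(-1 \right)} - y{\left(-61 \right)} = - \frac{201}{17} - -61 = - \frac{201}{17} + 61 = \frac{836}{17}$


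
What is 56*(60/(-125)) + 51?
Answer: 603/25 ≈ 24.120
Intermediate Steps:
56*(60/(-125)) + 51 = 56*(60*(-1/125)) + 51 = 56*(-12/25) + 51 = -672/25 + 51 = 603/25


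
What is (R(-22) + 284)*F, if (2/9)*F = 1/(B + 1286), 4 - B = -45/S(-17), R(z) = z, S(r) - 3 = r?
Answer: 5502/6005 ≈ 0.91624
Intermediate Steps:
S(r) = 3 + r
B = 11/14 (B = 4 - (-45)/(3 - 17) = 4 - (-45)/(-14) = 4 - (-45)*(-1)/14 = 4 - 1*45/14 = 4 - 45/14 = 11/14 ≈ 0.78571)
F = 21/6005 (F = 9/(2*(11/14 + 1286)) = 9/(2*(18015/14)) = (9/2)*(14/18015) = 21/6005 ≈ 0.0034971)
(R(-22) + 284)*F = (-22 + 284)*(21/6005) = 262*(21/6005) = 5502/6005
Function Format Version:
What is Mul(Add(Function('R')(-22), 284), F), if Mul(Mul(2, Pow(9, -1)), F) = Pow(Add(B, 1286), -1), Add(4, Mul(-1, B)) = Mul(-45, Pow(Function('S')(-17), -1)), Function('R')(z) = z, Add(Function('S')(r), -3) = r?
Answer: Rational(5502, 6005) ≈ 0.91624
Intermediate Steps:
Function('S')(r) = Add(3, r)
B = Rational(11, 14) (B = Add(4, Mul(-1, Mul(-45, Pow(Add(3, -17), -1)))) = Add(4, Mul(-1, Mul(-45, Pow(-14, -1)))) = Add(4, Mul(-1, Mul(-45, Rational(-1, 14)))) = Add(4, Mul(-1, Rational(45, 14))) = Add(4, Rational(-45, 14)) = Rational(11, 14) ≈ 0.78571)
F = Rational(21, 6005) (F = Mul(Rational(9, 2), Pow(Add(Rational(11, 14), 1286), -1)) = Mul(Rational(9, 2), Pow(Rational(18015, 14), -1)) = Mul(Rational(9, 2), Rational(14, 18015)) = Rational(21, 6005) ≈ 0.0034971)
Mul(Add(Function('R')(-22), 284), F) = Mul(Add(-22, 284), Rational(21, 6005)) = Mul(262, Rational(21, 6005)) = Rational(5502, 6005)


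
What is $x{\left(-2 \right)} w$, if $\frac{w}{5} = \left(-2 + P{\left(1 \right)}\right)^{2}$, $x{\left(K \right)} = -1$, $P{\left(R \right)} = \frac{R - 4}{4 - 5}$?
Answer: $-5$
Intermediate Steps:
$P{\left(R \right)} = 4 - R$ ($P{\left(R \right)} = \frac{-4 + R}{-1} = \left(-4 + R\right) \left(-1\right) = 4 - R$)
$w = 5$ ($w = 5 \left(-2 + \left(4 - 1\right)\right)^{2} = 5 \left(-2 + 3\right)^{2} = 5 \cdot 1^{2} = 5 \cdot 1 = 5$)
$x{\left(-2 \right)} w = \left(-1\right) 5 = -5$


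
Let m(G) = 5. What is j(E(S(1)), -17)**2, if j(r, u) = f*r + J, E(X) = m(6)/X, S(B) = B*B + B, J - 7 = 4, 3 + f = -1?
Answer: 1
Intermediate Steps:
f = -4 (f = -3 - 1 = -4)
J = 11 (J = 7 + 4 = 11)
S(B) = B + B**2 (S(B) = B**2 + B = B + B**2)
E(X) = 5/X
j(r, u) = 11 - 4*r (j(r, u) = -4*r + 11 = 11 - 4*r)
j(E(S(1)), -17)**2 = (11 - 20/(1*(1 + 1)))**2 = (11 - 20/(1*2))**2 = (11 - 20/2)**2 = (11 - 4*5/2)**2 = (11 - 10)**2 = 1**2 = 1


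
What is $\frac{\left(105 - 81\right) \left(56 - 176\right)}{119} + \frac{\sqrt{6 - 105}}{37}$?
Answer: $- \frac{2880}{119} + \frac{3 i \sqrt{11}}{37} \approx -24.202 + 0.26892 i$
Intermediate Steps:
$\frac{\left(105 - 81\right) \left(56 - 176\right)}{119} + \frac{\sqrt{6 - 105}}{37} = 24 \left(-120\right) \frac{1}{119} + \sqrt{-99} \cdot \frac{1}{37} = \left(-2880\right) \frac{1}{119} + 3 i \sqrt{11} \cdot \frac{1}{37} = - \frac{2880}{119} + \frac{3 i \sqrt{11}}{37}$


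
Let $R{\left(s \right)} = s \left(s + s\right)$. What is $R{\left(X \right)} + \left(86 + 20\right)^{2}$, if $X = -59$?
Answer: $18198$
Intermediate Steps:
$R{\left(s \right)} = 2 s^{2}$ ($R{\left(s \right)} = s 2 s = 2 s^{2}$)
$R{\left(X \right)} + \left(86 + 20\right)^{2} = 2 \left(-59\right)^{2} + \left(86 + 20\right)^{2} = 2 \cdot 3481 + 106^{2} = 6962 + 11236 = 18198$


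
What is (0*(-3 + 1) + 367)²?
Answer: 134689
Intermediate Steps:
(0*(-3 + 1) + 367)² = (0*(-2) + 367)² = (0 + 367)² = 367² = 134689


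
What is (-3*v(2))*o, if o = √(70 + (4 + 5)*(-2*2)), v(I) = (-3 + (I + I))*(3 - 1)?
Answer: -6*√34 ≈ -34.986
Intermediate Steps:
v(I) = -6 + 4*I (v(I) = (-3 + 2*I)*2 = -6 + 4*I)
o = √34 (o = √(70 + 9*(-4)) = √(70 - 36) = √34 ≈ 5.8309)
(-3*v(2))*o = (-3*(-6 + 4*2))*√34 = (-3*(-6 + 8))*√34 = (-3*2)*√34 = -6*√34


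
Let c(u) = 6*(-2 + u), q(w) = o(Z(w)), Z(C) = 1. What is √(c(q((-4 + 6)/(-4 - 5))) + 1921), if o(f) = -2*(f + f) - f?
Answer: √1879 ≈ 43.347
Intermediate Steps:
o(f) = -5*f (o(f) = -4*f - f = -5*f)
q(w) = -5 (q(w) = -5*1 = -5)
c(u) = -12 + 6*u
√(c(q((-4 + 6)/(-4 - 5))) + 1921) = √((-12 + 6*(-5)) + 1921) = √((-12 - 30) + 1921) = √(-42 + 1921) = √1879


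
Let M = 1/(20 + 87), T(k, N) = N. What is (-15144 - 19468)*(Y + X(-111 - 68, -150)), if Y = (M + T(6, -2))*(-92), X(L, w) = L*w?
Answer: -100116802152/107 ≈ -9.3567e+8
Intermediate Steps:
M = 1/107 ≈ 0.0093458
Y = 19596/107 (Y = (1/107 - 2)*(-92) = -213/107*(-92) = 19596/107 ≈ 183.14)
(-15144 - 19468)*(Y + X(-111 - 68, -150)) = (-15144 - 19468)*(19596/107 + (-111 - 68)*(-150)) = -34612*(19596/107 - 179*(-150)) = -34612*(19596/107 + 26850) = -34612*2892546/107 = -100116802152/107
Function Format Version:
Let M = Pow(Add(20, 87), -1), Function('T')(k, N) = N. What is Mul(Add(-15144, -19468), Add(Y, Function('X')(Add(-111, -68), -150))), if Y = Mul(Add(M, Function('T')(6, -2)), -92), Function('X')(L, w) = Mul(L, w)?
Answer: Rational(-100116802152, 107) ≈ -9.3567e+8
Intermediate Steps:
M = Rational(1, 107) (M = Pow(107, -1) = Rational(1, 107) ≈ 0.0093458)
Y = Rational(19596, 107) (Y = Mul(Add(Rational(1, 107), -2), -92) = Mul(Rational(-213, 107), -92) = Rational(19596, 107) ≈ 183.14)
Mul(Add(-15144, -19468), Add(Y, Function('X')(Add(-111, -68), -150))) = Mul(Add(-15144, -19468), Add(Rational(19596, 107), Mul(Add(-111, -68), -150))) = Mul(-34612, Add(Rational(19596, 107), Mul(-179, -150))) = Mul(-34612, Add(Rational(19596, 107), 26850)) = Mul(-34612, Rational(2892546, 107)) = Rational(-100116802152, 107)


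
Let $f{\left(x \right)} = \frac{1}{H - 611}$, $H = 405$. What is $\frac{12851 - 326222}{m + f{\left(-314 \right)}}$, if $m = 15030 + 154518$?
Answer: $- \frac{64554426}{34926887} \approx -1.8483$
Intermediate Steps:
$f{\left(x \right)} = - \frac{1}{206}$ ($f{\left(x \right)} = \frac{1}{405 - 611} = \frac{1}{-206} = - \frac{1}{206}$)
$m = 169548$
$\frac{12851 - 326222}{m + f{\left(-314 \right)}} = \frac{12851 - 326222}{169548 - \frac{1}{206}} = - \frac{313371}{\frac{34926887}{206}} = \left(-313371\right) \frac{206}{34926887} = - \frac{64554426}{34926887}$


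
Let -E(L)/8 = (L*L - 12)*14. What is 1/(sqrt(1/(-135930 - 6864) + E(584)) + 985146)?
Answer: 140672937924/138588836396213737 - 3*I*sqrt(86537799042992378)/138588836396213737 ≈ 1.015e-6 - 6.3679e-9*I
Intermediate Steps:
E(L) = 1344 - 112*L**2 (E(L) = -8*(L*L - 12)*14 = -8*(L**2 - 12)*14 = -8*(-12 + L**2)*14 = -8*(-168 + 14*L**2) = 1344 - 112*L**2)
1/(sqrt(1/(-135930 - 6864) + E(584)) + 985146) = 1/(sqrt(1/(-135930 - 6864) + (1344 - 112*584**2)) + 985146) = 1/(sqrt(1/(-142794) + (1344 - 112*341056)) + 985146) = 1/(sqrt(-1/142794 + (1344 - 38198272)) + 985146) = 1/(sqrt(-1/142794 - 38196928) + 985146) = 1/(sqrt(-5454292136833/142794) + 985146) = 1/(I*sqrt(86537799042992378)/47598 + 985146) = 1/(985146 + I*sqrt(86537799042992378)/47598)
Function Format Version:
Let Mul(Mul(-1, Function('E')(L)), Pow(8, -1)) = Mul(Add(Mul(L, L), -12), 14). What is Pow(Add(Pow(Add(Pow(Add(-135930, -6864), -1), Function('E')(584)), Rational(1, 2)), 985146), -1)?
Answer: Add(Rational(140672937924, 138588836396213737), Mul(Rational(-3, 138588836396213737), I, Pow(86537799042992378, Rational(1, 2)))) ≈ Add(1.0150e-6, Mul(-6.3679e-9, I))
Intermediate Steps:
Function('E')(L) = Add(1344, Mul(-112, Pow(L, 2))) (Function('E')(L) = Mul(-8, Mul(Add(Mul(L, L), -12), 14)) = Mul(-8, Mul(Add(Pow(L, 2), -12), 14)) = Mul(-8, Mul(Add(-12, Pow(L, 2)), 14)) = Mul(-8, Add(-168, Mul(14, Pow(L, 2)))) = Add(1344, Mul(-112, Pow(L, 2))))
Pow(Add(Pow(Add(Pow(Add(-135930, -6864), -1), Function('E')(584)), Rational(1, 2)), 985146), -1) = Pow(Add(Pow(Add(Pow(Add(-135930, -6864), -1), Add(1344, Mul(-112, Pow(584, 2)))), Rational(1, 2)), 985146), -1) = Pow(Add(Pow(Add(Pow(-142794, -1), Add(1344, Mul(-112, 341056))), Rational(1, 2)), 985146), -1) = Pow(Add(Pow(Add(Rational(-1, 142794), Add(1344, -38198272)), Rational(1, 2)), 985146), -1) = Pow(Add(Pow(Add(Rational(-1, 142794), -38196928), Rational(1, 2)), 985146), -1) = Pow(Add(Pow(Rational(-5454292136833, 142794), Rational(1, 2)), 985146), -1) = Pow(Add(Mul(Rational(1, 47598), I, Pow(86537799042992378, Rational(1, 2))), 985146), -1) = Pow(Add(985146, Mul(Rational(1, 47598), I, Pow(86537799042992378, Rational(1, 2)))), -1)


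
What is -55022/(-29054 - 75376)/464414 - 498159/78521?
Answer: -12080043241733359/1904085332202210 ≈ -6.3443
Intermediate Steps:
-55022/(-29054 - 75376)/464414 - 498159/78521 = -55022/(-104430)*(1/464414) - 498159*1/78521 = -55022*(-1/104430)*(1/464414) - 498159/78521 = (27511/52215)*(1/464414) - 498159/78521 = 27511/24249377010 - 498159/78521 = -12080043241733359/1904085332202210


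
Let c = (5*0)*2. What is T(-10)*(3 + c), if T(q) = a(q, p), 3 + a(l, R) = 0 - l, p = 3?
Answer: 21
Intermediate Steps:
a(l, R) = -3 - l (a(l, R) = -3 + (0 - l) = -3 - l)
T(q) = -3 - q
c = 0 (c = 0*2 = 0)
T(-10)*(3 + c) = (-3 - 1*(-10))*(3 + 0) = (-3 + 10)*3 = 7*3 = 21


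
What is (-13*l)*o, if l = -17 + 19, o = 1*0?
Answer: 0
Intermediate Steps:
o = 0
l = 2
(-13*l)*o = -13*2*0 = -26*0 = 0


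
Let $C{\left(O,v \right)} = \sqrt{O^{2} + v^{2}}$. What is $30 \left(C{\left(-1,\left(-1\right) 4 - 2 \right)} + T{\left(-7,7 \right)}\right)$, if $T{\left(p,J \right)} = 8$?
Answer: $240 + 30 \sqrt{37} \approx 422.48$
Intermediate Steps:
$30 \left(C{\left(-1,\left(-1\right) 4 - 2 \right)} + T{\left(-7,7 \right)}\right) = 30 \left(\sqrt{\left(-1\right)^{2} + \left(\left(-1\right) 4 - 2\right)^{2}} + 8\right) = 30 \left(\sqrt{1 + \left(-4 - 2\right)^{2}} + 8\right) = 30 \left(\sqrt{1 + \left(-6\right)^{2}} + 8\right) = 30 \left(\sqrt{1 + 36} + 8\right) = 30 \left(\sqrt{37} + 8\right) = 30 \left(8 + \sqrt{37}\right) = 240 + 30 \sqrt{37}$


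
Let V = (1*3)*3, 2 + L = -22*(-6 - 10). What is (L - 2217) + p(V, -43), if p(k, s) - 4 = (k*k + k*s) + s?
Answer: -2212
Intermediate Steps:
L = 350 (L = -2 - 22*(-6 - 10) = -2 - 22*(-16) = -2 + 352 = 350)
V = 9 (V = 3*3 = 9)
p(k, s) = 4 + s + k² + k*s (p(k, s) = 4 + ((k*k + k*s) + s) = 4 + ((k² + k*s) + s) = 4 + (s + k² + k*s) = 4 + s + k² + k*s)
(L - 2217) + p(V, -43) = (350 - 2217) + (4 - 43 + 9² + 9*(-43)) = -1867 + (4 - 43 + 81 - 387) = -1867 - 345 = -2212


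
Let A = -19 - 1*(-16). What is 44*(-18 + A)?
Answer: -924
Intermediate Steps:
A = -3 (A = -19 + 16 = -3)
44*(-18 + A) = 44*(-18 - 3) = 44*(-21) = -924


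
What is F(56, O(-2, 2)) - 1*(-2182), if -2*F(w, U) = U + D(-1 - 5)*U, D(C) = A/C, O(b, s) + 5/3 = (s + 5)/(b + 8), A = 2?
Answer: 13093/6 ≈ 2182.2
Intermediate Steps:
O(b, s) = -5/3 + (5 + s)/(8 + b) (O(b, s) = -5/3 + (s + 5)/(b + 8) = -5/3 + (5 + s)/(8 + b))
D(C) = 2/C
F(w, U) = -U/3 (F(w, U) = -(U + (2/(-1 - 5))*U)/2 = -(U + (2/(-6))*U)/2 = -(U + (2*(-⅙))*U)/2 = -(U - U/3)/2 = -U/3)
F(56, O(-2, 2)) - 1*(-2182) = -(-25 - 5*(-2) + 3*2)/(9*(8 - 2)) - 1*(-2182) = -(-25 + 10 + 6)/(9*6) + 2182 = -(-9)/(9*6) + 2182 = -⅓*(-½) + 2182 = ⅙ + 2182 = 13093/6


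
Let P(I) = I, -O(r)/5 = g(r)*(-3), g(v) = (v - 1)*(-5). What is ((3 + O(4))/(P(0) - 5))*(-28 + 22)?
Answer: -1332/5 ≈ -266.40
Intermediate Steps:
g(v) = 5 - 5*v (g(v) = (-1 + v)*(-5) = 5 - 5*v)
O(r) = 75 - 75*r (O(r) = -5*(5 - 5*r)*(-3) = -5*(-15 + 15*r) = 75 - 75*r)
((3 + O(4))/(P(0) - 5))*(-28 + 22) = ((3 + (75 - 75*4))/(0 - 5))*(-28 + 22) = ((3 + (75 - 300))/(-5))*(-6) = ((3 - 225)*(-⅕))*(-6) = -222*(-⅕)*(-6) = (222/5)*(-6) = -1332/5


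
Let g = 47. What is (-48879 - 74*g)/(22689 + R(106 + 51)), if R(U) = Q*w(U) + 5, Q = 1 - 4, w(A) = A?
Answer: -52357/22223 ≈ -2.3560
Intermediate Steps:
Q = -3
R(U) = 5 - 3*U (R(U) = -3*U + 5 = 5 - 3*U)
(-48879 - 74*g)/(22689 + R(106 + 51)) = (-48879 - 74*47)/(22689 + (5 - 3*(106 + 51))) = (-48879 - 3478)/(22689 + (5 - 3*157)) = -52357/(22689 + (5 - 471)) = -52357/(22689 - 466) = -52357/22223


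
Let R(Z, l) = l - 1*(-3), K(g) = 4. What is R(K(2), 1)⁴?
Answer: 256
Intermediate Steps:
R(Z, l) = 3 + l (R(Z, l) = l + 3 = 3 + l)
R(K(2), 1)⁴ = (3 + 1)⁴ = 4⁴ = 256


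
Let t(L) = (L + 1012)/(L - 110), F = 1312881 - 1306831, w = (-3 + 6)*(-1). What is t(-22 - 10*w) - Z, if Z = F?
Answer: -6060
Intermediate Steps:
w = -3 (w = 3*(-1) = -3)
F = 6050
Z = 6050
t(L) = (1012 + L)/(-110 + L)
t(-22 - 10*w) - Z = (1012 + (-22 - 10*(-3)))/(-110 + (-22 - 10*(-3))) - 1*6050 = (1012 + (-22 + 30))/(-110 + (-22 + 30)) - 6050 = (1012 + 8)/(-110 + 8) - 6050 = 1020/(-102) - 6050 = -1/102*1020 - 6050 = -10 - 6050 = -6060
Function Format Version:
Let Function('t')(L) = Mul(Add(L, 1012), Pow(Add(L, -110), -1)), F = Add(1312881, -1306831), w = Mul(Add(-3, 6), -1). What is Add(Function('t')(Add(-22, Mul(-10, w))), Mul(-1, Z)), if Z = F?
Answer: -6060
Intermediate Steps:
w = -3 (w = Mul(3, -1) = -3)
F = 6050
Z = 6050
Function('t')(L) = Mul(Pow(Add(-110, L), -1), Add(1012, L)) (Function('t')(L) = Mul(Add(1012, L), Pow(Add(-110, L), -1)) = Mul(Pow(Add(-110, L), -1), Add(1012, L)))
Add(Function('t')(Add(-22, Mul(-10, w))), Mul(-1, Z)) = Add(Mul(Pow(Add(-110, Add(-22, Mul(-10, -3))), -1), Add(1012, Add(-22, Mul(-10, -3)))), Mul(-1, 6050)) = Add(Mul(Pow(Add(-110, Add(-22, 30)), -1), Add(1012, Add(-22, 30))), -6050) = Add(Mul(Pow(Add(-110, 8), -1), Add(1012, 8)), -6050) = Add(Mul(Pow(-102, -1), 1020), -6050) = Add(Mul(Rational(-1, 102), 1020), -6050) = Add(-10, -6050) = -6060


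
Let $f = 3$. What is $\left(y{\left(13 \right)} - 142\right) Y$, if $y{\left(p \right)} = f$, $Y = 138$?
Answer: $-19182$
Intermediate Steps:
$y{\left(p \right)} = 3$
$\left(y{\left(13 \right)} - 142\right) Y = \left(3 - 142\right) 138 = \left(-139\right) 138 = -19182$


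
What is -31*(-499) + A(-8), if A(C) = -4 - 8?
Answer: 15457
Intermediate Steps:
A(C) = -12
-31*(-499) + A(-8) = -31*(-499) - 12 = 15469 - 12 = 15457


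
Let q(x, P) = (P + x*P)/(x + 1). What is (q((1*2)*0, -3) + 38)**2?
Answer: 1225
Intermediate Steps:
q(x, P) = (P + P*x)/(1 + x)
(q((1*2)*0, -3) + 38)**2 = (-3 + 38)**2 = 35**2 = 1225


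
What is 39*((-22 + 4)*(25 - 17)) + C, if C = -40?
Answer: -5656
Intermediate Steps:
39*((-22 + 4)*(25 - 17)) + C = 39*((-22 + 4)*(25 - 17)) - 40 = 39*(-18*8) - 40 = 39*(-144) - 40 = -5616 - 40 = -5656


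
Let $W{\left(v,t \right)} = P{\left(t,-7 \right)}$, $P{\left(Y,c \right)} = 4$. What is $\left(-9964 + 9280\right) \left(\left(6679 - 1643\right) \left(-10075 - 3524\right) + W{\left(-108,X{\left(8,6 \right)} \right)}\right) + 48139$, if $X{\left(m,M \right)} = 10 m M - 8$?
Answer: $46843487179$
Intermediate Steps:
$X{\left(m,M \right)} = -8 + 10 M m$ ($X{\left(m,M \right)} = 10 M m - 8 = -8 + 10 M m$)
$W{\left(v,t \right)} = 4$
$\left(-9964 + 9280\right) \left(\left(6679 - 1643\right) \left(-10075 - 3524\right) + W{\left(-108,X{\left(8,6 \right)} \right)}\right) + 48139 = \left(-9964 + 9280\right) \left(\left(6679 - 1643\right) \left(-10075 - 3524\right) + 4\right) + 48139 = - 684 \left(5036 \left(-13599\right) + 4\right) + 48139 = - 684 \left(-68484564 + 4\right) + 48139 = \left(-684\right) \left(-68484560\right) + 48139 = 46843439040 + 48139 = 46843487179$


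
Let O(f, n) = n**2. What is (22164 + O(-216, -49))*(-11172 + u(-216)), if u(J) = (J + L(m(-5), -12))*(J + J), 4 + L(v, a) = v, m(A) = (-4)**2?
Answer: 1890424140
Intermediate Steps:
m(A) = 16
L(v, a) = -4 + v
u(J) = 2*J*(12 + J) (u(J) = (J + (-4 + 16))*(J + J) = (J + 12)*(2*J) = (12 + J)*(2*J) = 2*J*(12 + J))
(22164 + O(-216, -49))*(-11172 + u(-216)) = (22164 + (-49)**2)*(-11172 + 2*(-216)*(12 - 216)) = (22164 + 2401)*(-11172 + 2*(-216)*(-204)) = 24565*(-11172 + 88128) = 24565*76956 = 1890424140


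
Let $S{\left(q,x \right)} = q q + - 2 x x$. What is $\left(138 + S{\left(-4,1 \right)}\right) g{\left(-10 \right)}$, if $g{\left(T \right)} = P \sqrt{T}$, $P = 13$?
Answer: $1976 i \sqrt{10} \approx 6248.7 i$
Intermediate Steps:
$g{\left(T \right)} = 13 \sqrt{T}$
$S{\left(q,x \right)} = q^{2} - 2 x^{2}$
$\left(138 + S{\left(-4,1 \right)}\right) g{\left(-10 \right)} = \left(138 + \left(\left(-4\right)^{2} - 2 \cdot 1^{2}\right)\right) 13 \sqrt{-10} = \left(138 + \left(16 - 2\right)\right) 13 i \sqrt{10} = \left(138 + 14\right) 13 i \sqrt{10} = 152 \cdot 13 i \sqrt{10} = 1976 i \sqrt{10}$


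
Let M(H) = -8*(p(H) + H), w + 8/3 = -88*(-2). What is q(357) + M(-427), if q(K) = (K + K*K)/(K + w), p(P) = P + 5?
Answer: 11189490/1591 ≈ 7033.0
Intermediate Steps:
p(P) = 5 + P
w = 520/3 (w = -8/3 - 88*(-2) = -8/3 + 176 = 520/3 ≈ 173.33)
M(H) = -40 - 16*H (M(H) = -8*((5 + H) + H) = -8*(5 + 2*H) = -40 - 16*H)
q(K) = (K + K**2)/(520/3 + K) (q(K) = (K + K*K)/(K + 520/3) = (K + K**2)/(520/3 + K))
q(357) + M(-427) = 3*357*(1 + 357)/(520 + 3*357) + (-40 - 16*(-427)) = 3*357*358/(520 + 1071) + (-40 + 6832) = 3*357*358/1591 + 6792 = 3*357*(1/1591)*358 + 6792 = 383418/1591 + 6792 = 11189490/1591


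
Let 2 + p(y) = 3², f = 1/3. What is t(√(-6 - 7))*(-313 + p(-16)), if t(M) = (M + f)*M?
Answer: 3978 - 102*I*√13 ≈ 3978.0 - 367.77*I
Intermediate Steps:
f = ⅓ ≈ 0.33333
p(y) = 7 (p(y) = -2 + 3² = -2 + 9 = 7)
t(M) = M*(⅓ + M) (t(M) = (M + ⅓)*M = (⅓ + M)*M = M*(⅓ + M))
t(√(-6 - 7))*(-313 + p(-16)) = (√(-6 - 7)*(⅓ + √(-6 - 7)))*(-313 + 7) = (√(-13)*(⅓ + √(-13)))*(-306) = ((I*√13)*(⅓ + I*√13))*(-306) = (I*√13*(⅓ + I*√13))*(-306) = -306*I*√13*(⅓ + I*√13)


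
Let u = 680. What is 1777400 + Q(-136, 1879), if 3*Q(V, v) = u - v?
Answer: 5331001/3 ≈ 1.7770e+6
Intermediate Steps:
Q(V, v) = 680/3 - v/3 (Q(V, v) = (680 - v)/3 = 680/3 - v/3)
1777400 + Q(-136, 1879) = 1777400 + (680/3 - 1/3*1879) = 1777400 + (680/3 - 1879/3) = 1777400 - 1199/3 = 5331001/3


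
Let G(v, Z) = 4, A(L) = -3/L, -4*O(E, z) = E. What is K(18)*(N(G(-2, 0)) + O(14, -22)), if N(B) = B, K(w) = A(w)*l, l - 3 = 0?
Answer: -1/4 ≈ -0.25000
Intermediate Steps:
l = 3 (l = 3 + 0 = 3)
O(E, z) = -E/4
K(w) = -9/w (K(w) = -3/w*3 = -9/w)
K(18)*(N(G(-2, 0)) + O(14, -22)) = (-9/18)*(4 - 1/4*14) = (-9*1/18)*(4 - 7/2) = -1/2*1/2 = -1/4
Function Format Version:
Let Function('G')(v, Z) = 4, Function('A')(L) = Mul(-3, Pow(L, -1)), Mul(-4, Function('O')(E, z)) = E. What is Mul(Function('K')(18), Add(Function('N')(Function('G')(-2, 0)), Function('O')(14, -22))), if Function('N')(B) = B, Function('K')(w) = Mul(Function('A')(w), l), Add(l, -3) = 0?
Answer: Rational(-1, 4) ≈ -0.25000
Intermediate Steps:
l = 3 (l = Add(3, 0) = 3)
Function('O')(E, z) = Mul(Rational(-1, 4), E)
Function('K')(w) = Mul(-9, Pow(w, -1)) (Function('K')(w) = Mul(Mul(-3, Pow(w, -1)), 3) = Mul(-9, Pow(w, -1)))
Mul(Function('K')(18), Add(Function('N')(Function('G')(-2, 0)), Function('O')(14, -22))) = Mul(Mul(-9, Pow(18, -1)), Add(4, Mul(Rational(-1, 4), 14))) = Mul(Mul(-9, Rational(1, 18)), Add(4, Rational(-7, 2))) = Mul(Rational(-1, 2), Rational(1, 2)) = Rational(-1, 4)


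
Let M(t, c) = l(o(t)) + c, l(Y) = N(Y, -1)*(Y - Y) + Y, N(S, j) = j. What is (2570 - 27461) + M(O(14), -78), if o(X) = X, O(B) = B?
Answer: -24955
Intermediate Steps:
l(Y) = Y (l(Y) = -(Y - Y) + Y = -1*0 + Y = 0 + Y = Y)
M(t, c) = c + t (M(t, c) = t + c = c + t)
(2570 - 27461) + M(O(14), -78) = (2570 - 27461) + (-78 + 14) = -24891 - 64 = -24955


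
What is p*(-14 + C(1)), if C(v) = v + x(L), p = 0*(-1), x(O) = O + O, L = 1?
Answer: 0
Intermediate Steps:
x(O) = 2*O
p = 0
C(v) = 2 + v (C(v) = v + 2*1 = v + 2 = 2 + v)
p*(-14 + C(1)) = 0*(-14 + (2 + 1)) = 0*(-14 + 3) = 0*(-11) = 0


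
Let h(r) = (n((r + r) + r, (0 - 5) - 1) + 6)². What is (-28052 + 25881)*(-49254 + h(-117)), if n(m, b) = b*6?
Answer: 104976534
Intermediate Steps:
n(m, b) = 6*b
h(r) = 900 (h(r) = (6*((0 - 5) - 1) + 6)² = (6*(-5 - 1) + 6)² = (6*(-6) + 6)² = (-36 + 6)² = (-30)² = 900)
(-28052 + 25881)*(-49254 + h(-117)) = (-28052 + 25881)*(-49254 + 900) = -2171*(-48354) = 104976534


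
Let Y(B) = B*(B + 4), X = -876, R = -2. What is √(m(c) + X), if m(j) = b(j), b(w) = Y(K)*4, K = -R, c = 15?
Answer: 6*I*√23 ≈ 28.775*I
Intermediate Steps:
K = 2 (K = -1*(-2) = 2)
Y(B) = B*(4 + B)
b(w) = 48 (b(w) = (2*(4 + 2))*4 = (2*6)*4 = 12*4 = 48)
m(j) = 48
√(m(c) + X) = √(48 - 876) = √(-828) = 6*I*√23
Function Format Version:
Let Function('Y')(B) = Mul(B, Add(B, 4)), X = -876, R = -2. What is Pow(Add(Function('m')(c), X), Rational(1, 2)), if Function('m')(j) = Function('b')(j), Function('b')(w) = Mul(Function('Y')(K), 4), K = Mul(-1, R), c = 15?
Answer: Mul(6, I, Pow(23, Rational(1, 2))) ≈ Mul(28.775, I)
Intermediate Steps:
K = 2 (K = Mul(-1, -2) = 2)
Function('Y')(B) = Mul(B, Add(4, B))
Function('b')(w) = 48 (Function('b')(w) = Mul(Mul(2, Add(4, 2)), 4) = Mul(Mul(2, 6), 4) = Mul(12, 4) = 48)
Function('m')(j) = 48
Pow(Add(Function('m')(c), X), Rational(1, 2)) = Pow(Add(48, -876), Rational(1, 2)) = Pow(-828, Rational(1, 2)) = Mul(6, I, Pow(23, Rational(1, 2)))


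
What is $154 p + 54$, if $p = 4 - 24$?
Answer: $-3026$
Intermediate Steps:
$p = -20$ ($p = 4 - 24 = -20$)
$154 p + 54 = 154 \left(-20\right) + 54 = -3080 + 54 = -3026$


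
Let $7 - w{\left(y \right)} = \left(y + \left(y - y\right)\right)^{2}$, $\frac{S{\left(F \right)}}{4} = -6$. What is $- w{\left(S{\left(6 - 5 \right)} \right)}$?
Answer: $569$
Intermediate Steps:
$S{\left(F \right)} = -24$ ($S{\left(F \right)} = 4 \left(-6\right) = -24$)
$w{\left(y \right)} = 7 - y^{2}$ ($w{\left(y \right)} = 7 - \left(y + \left(y - y\right)\right)^{2} = 7 - \left(y + 0\right)^{2} = 7 - y^{2}$)
$- w{\left(S{\left(6 - 5 \right)} \right)} = - (7 - \left(-24\right)^{2}) = - (7 - 576) = \left(-1\right) \left(-569\right) = 569$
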